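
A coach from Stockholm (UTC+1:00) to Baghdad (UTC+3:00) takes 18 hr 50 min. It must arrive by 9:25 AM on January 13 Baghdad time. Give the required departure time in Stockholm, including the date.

Target arrival in UTC: 9:25 AM − 3:00 = 6:25 AM on Jan 13.
Subtract 18 hours 50 minutes → departure 11:35 AM UTC on Jan 12.
Stockholm is UTC+1:00: 11:35 AM + 1:00 = 12:35 PM on Jan 12.

12:35 PM on January 12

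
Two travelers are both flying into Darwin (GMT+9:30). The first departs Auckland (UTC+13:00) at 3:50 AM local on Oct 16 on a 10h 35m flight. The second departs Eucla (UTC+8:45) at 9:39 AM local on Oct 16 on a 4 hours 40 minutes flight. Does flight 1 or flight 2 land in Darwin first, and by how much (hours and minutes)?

Flight 1 in UTC: 3:50 AM − 13:00 = 2:50 PM on Oct 15.
+10 hours and 35 minutes → arrive 1:25 AM UTC on Oct 16.
Flight 2 in UTC: 9:39 AM − 8:45 = 12:54 AM on Oct 16.
+4 hours 40 minutes → arrive 5:34 AM UTC on Oct 16.
Flight 1 lands earlier by 4 hours 9 minutes.

the first, by 4 hours 9 minutes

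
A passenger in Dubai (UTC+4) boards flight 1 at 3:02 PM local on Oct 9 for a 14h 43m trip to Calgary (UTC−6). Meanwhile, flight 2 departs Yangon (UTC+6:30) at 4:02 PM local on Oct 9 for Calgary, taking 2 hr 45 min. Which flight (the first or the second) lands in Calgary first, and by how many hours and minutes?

the second, by 13 hours 28 minutes

Flight 1 in UTC: 3:02 PM − 4:00 = 11:02 AM on Oct 9.
+14 hours 43 minutes → arrive 1:45 AM UTC on Oct 10.
Flight 2 in UTC: 4:02 PM − 6:30 = 9:32 AM on Oct 9.
+2 hours 45 minutes → arrive 12:17 PM UTC on Oct 9.
Flight 2 lands earlier by 13 hours 28 minutes.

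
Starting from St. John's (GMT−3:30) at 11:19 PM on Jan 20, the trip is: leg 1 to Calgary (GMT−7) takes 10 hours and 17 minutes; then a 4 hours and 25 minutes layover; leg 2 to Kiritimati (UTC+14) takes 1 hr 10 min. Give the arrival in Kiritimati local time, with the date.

Convert departure to UTC: 11:19 PM + 3:30 = 2:49 AM UTC on Jan 21.
Add 10 hours and 17 minutes leg 1 → 1:06 PM UTC.
Add 4 hours and 25 minutes layover in Calgary → 5:31 PM UTC.
Add 1 hour 10 minutes leg 2 → 6:41 PM UTC.
Kiritimati is UTC+14:00, so local arrival = 6:41 PM + 14:00 = 8:41 AM on Jan 22.

8:41 AM on Jan 22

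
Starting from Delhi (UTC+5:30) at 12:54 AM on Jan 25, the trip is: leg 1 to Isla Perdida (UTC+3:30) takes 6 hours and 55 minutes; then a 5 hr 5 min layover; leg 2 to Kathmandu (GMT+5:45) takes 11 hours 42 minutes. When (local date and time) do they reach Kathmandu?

Convert departure to UTC: 12:54 AM − 5:30 = 7:24 PM UTC on Jan 24.
Add 6 hours and 55 minutes leg 1 → 2:19 AM UTC (Jan 25).
Add 5 hours and 5 minutes layover in Isla Perdida → 7:24 AM UTC.
Add 11 hours and 42 minutes leg 2 → 7:06 PM UTC.
Kathmandu is UTC+5:45, so local arrival = 7:06 PM + 5:45 = 12:51 AM on Jan 26.

12:51 AM on January 26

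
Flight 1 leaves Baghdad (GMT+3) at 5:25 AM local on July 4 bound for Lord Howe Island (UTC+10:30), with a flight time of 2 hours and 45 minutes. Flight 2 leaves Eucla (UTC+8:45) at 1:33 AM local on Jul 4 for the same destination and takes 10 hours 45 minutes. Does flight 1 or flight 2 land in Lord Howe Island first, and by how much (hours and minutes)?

the second, by 1 hour 37 minutes

Flight 1 in UTC: 5:25 AM − 3:00 = 2:25 AM on Jul 4.
+2 hours and 45 minutes → arrive 5:10 AM UTC on Jul 4.
Flight 2 in UTC: 1:33 AM − 8:45 = 4:48 PM on Jul 3.
+10 hours and 45 minutes → arrive 3:33 AM UTC on Jul 4.
Flight 2 lands earlier by 1 hour 37 minutes.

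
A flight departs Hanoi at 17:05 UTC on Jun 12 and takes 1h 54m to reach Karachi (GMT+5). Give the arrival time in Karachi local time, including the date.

Departure is given in UTC: 17:05 on Jun 12.
Add 1 hour 54 minutes → 18:59 UTC.
Karachi is UTC+5:00: 18:59 + 5:00 = 23:59 on Jun 12.

23:59 on Jun 12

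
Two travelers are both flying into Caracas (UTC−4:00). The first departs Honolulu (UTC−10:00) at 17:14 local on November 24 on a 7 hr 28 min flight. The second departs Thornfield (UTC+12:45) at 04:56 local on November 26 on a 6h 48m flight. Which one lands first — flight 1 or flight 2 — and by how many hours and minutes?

the first, by 12 hours 17 minutes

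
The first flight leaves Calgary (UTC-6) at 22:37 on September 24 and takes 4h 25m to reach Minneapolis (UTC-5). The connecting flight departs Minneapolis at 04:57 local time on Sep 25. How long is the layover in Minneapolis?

55 minutes

Convert departure to UTC: 22:37 + 6:00 = 04:37 UTC on Sep 25.
Add 4 hours 25 minutes flight time → 09:02 UTC.
Minneapolis is UTC−5:00, so local arrival = 09:02 − 5:00 = 04:02 on Sep 25.
Layover = 04:57 − 04:02 = 55 minutes.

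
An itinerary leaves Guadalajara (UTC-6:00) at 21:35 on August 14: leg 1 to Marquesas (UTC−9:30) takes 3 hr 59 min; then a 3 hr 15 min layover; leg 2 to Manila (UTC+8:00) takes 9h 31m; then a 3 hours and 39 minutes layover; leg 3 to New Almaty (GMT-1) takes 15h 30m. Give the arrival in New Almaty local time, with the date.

Convert departure to UTC: 21:35 + 6:00 = 03:35 UTC on Aug 15.
Add 3 hours and 59 minutes leg 1 → 07:34 UTC.
Add 3 hours and 15 minutes layover in Marquesas → 10:49 UTC.
Add 9 hours and 31 minutes leg 2 → 20:20 UTC.
Add 3 hours 39 minutes layover in Manila → 23:59 UTC.
Add 15 hours and 30 minutes leg 3 → 15:29 UTC (Aug 16).
New Almaty is UTC−1:00, so local arrival = 15:29 − 1:00 = 14:29 on Aug 16.

14:29 on Aug 16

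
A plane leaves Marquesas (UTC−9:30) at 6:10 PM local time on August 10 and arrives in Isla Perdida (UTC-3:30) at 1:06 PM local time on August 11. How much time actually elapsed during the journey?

12 hours 56 minutes

Departure in UTC: 6:10 PM + 9:30 = 3:40 AM on Aug 11.
Arrival in UTC: 1:06 PM + 3:30 = 4:36 PM on Aug 11.
Elapsed = 4:36 PM − 3:40 AM = 12 hours 56 minutes.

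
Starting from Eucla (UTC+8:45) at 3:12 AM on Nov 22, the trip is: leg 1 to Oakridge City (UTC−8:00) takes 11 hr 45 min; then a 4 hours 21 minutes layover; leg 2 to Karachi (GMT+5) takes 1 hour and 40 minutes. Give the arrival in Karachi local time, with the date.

Convert departure to UTC: 3:12 AM − 8:45 = 6:27 PM UTC on Nov 21.
Add 11 hours and 45 minutes leg 1 → 6:12 AM UTC (Nov 22).
Add 4 hours and 21 minutes layover in Oakridge City → 10:33 AM UTC.
Add 1 hour 40 minutes leg 2 → 12:13 PM UTC.
Karachi is UTC+5:00, so local arrival = 12:13 PM + 5:00 = 5:13 PM on Nov 22.

5:13 PM on November 22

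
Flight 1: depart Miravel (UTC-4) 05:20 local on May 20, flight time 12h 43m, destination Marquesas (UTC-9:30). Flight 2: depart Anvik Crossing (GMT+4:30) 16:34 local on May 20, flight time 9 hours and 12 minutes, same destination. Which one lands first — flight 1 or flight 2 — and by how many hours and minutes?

the second, by 47 minutes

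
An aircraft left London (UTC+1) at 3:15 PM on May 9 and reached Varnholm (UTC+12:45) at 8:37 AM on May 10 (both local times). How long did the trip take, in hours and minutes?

Departure in UTC: 3:15 PM − 1:00 = 2:15 PM on May 9.
Arrival in UTC: 8:37 AM − 12:45 = 7:52 PM on May 9.
Elapsed = 7:52 PM − 2:15 PM = 5 hours 37 minutes.

5 hours 37 minutes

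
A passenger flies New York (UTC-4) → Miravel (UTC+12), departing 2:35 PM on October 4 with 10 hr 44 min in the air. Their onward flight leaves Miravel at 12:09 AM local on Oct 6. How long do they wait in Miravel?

Convert departure to UTC: 2:35 PM + 4:00 = 6:35 PM UTC on Oct 4.
Add 10 hours 44 minutes flight time → 5:19 AM UTC (Oct 5).
Miravel is UTC+12:00, so local arrival = 5:19 AM + 12:00 = 5:19 PM on Oct 5.
Layover = 12:09 AM − 5:19 PM (+1 day) = 6 hours 50 minutes.

6 hours 50 minutes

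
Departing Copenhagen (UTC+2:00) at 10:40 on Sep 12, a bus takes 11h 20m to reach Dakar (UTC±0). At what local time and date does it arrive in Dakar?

Convert departure to UTC: 10:40 − 2:00 = 08:40 UTC on Sep 12.
Add 11 hours 20 minutes travel time → 20:00 UTC.
Dakar is UTC+0, so local arrival is the same: 20:00 on Sep 12.

20:00 on Sep 12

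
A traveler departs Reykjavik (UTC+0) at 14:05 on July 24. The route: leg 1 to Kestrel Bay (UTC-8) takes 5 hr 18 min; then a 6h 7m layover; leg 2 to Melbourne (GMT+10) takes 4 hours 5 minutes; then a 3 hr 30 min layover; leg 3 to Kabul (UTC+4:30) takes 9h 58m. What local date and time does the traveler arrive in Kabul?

Reykjavik is at UTC+0, so departure is already 14:05 UTC on Jul 24.
Add 5 hours and 18 minutes leg 1 → 19:23 UTC.
Add 6 hours and 7 minutes layover in Kestrel Bay → 01:30 UTC (Jul 25).
Add 4 hours 5 minutes leg 2 → 05:35 UTC.
Add 3 hours and 30 minutes layover in Melbourne → 09:05 UTC.
Add 9 hours and 58 minutes leg 3 → 19:03 UTC.
Kabul is UTC+4:30, so local arrival = 19:03 + 4:30 = 23:33 on Jul 25.

23:33 on Jul 25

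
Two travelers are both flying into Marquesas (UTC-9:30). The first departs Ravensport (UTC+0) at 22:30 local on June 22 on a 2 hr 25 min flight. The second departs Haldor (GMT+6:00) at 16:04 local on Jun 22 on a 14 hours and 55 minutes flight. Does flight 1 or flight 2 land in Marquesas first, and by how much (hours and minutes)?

Flight 1 departs at 22:30 UTC (Jun 22).
+2 hours 25 minutes → arrive 00:55 UTC on Jun 23.
Flight 2 in UTC: 16:04 − 6:00 = 10:04 on Jun 22.
+14 hours and 55 minutes → arrive 00:59 UTC on Jun 23.
Flight 1 lands earlier by 4 minutes.

the first, by 4 minutes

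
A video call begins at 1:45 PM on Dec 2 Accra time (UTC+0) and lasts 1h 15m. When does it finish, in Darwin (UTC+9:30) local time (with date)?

Accra is at UTC+0, so start is already 1:45 PM UTC on Dec 2.
Add 1 hour and 15 minutes duration → 3:00 PM UTC.
Darwin is UTC+9:30, so local end time = 3:00 PM + 9:30 = 12:30 AM on Dec 3.

12:30 AM on Dec 3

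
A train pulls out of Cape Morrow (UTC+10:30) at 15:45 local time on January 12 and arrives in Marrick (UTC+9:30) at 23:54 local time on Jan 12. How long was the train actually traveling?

Marrick is 1:00 behind Cape Morrow.
Clock-face elapsed time (ignoring zones) is 8 hours 9 minutes.
Actual elapsed = 8 hours 9 minutes + 1:00 = 9 hours 9 minutes.

9 hours 9 minutes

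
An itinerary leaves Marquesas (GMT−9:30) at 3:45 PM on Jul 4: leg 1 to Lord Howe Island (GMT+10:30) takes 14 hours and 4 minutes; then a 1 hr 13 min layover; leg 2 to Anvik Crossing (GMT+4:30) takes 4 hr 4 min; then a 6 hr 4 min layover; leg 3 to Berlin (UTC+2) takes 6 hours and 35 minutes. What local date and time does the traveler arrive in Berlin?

Convert departure to UTC: 3:45 PM + 9:30 = 1:15 AM UTC on Jul 5.
Add 14 hours 4 minutes leg 1 → 3:19 PM UTC.
Add 1 hour and 13 minutes layover in Lord Howe Island → 4:32 PM UTC.
Add 4 hours and 4 minutes leg 2 → 8:36 PM UTC.
Add 6 hours and 4 minutes layover in Anvik Crossing → 2:40 AM UTC (Jul 6).
Add 6 hours and 35 minutes leg 3 → 9:15 AM UTC.
Berlin is UTC+2:00, so local arrival = 9:15 AM + 2:00 = 11:15 AM on Jul 6.

11:15 AM on July 6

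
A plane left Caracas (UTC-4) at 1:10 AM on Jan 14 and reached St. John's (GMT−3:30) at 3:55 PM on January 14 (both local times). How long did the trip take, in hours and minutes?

14 hours 15 minutes

St. John's is 0:30 ahead of Caracas.
Clock-face elapsed time (ignoring zones) is 14 hours 45 minutes.
Actual elapsed = 14 hours 45 minutes − 0:30 = 14 hours 15 minutes.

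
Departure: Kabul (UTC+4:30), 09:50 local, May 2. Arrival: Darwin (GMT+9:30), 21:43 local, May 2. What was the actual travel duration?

Departure in UTC: 09:50 − 4:30 = 05:20 on May 2.
Arrival in UTC: 21:43 − 9:30 = 12:13 on May 2.
Elapsed = 12:13 − 05:20 = 6 hours 53 minutes.

6 hours 53 minutes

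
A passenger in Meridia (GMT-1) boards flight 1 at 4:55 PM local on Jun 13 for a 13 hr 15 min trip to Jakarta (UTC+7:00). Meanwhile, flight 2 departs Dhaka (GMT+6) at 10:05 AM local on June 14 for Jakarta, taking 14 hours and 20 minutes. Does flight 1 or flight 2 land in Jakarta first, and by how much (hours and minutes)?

Flight 1 in UTC: 4:55 PM + 1:00 = 5:55 PM on Jun 13.
+13 hours and 15 minutes → arrive 7:10 AM UTC on Jun 14.
Flight 2 in UTC: 10:05 AM − 6:00 = 4:05 AM on Jun 14.
+14 hours and 20 minutes → arrive 6:25 PM UTC on Jun 14.
Flight 1 lands earlier by 11 hours 15 minutes.

the first, by 11 hours 15 minutes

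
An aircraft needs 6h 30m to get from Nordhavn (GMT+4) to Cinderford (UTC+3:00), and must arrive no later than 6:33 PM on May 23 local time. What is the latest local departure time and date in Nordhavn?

1:03 PM on May 23

Target arrival in UTC: 6:33 PM − 3:00 = 3:33 PM on May 23.
Subtract 6 hours 30 minutes → departure 9:03 AM UTC on May 23.
Nordhavn is UTC+4:00: 9:03 AM + 4:00 = 1:03 PM on May 23.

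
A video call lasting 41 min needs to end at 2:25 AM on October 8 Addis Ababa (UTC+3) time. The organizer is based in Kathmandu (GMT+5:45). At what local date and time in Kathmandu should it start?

4:29 AM on October 8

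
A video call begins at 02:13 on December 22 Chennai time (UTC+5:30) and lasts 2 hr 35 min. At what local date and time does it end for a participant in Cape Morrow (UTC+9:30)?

Convert start to UTC: 02:13 − 5:30 = 20:43 UTC on Dec 21.
Add 2 hours and 35 minutes duration → 23:18 UTC.
Cape Morrow is UTC+9:30, so local end time = 23:18 + 9:30 = 08:48 on Dec 22.

08:48 on December 22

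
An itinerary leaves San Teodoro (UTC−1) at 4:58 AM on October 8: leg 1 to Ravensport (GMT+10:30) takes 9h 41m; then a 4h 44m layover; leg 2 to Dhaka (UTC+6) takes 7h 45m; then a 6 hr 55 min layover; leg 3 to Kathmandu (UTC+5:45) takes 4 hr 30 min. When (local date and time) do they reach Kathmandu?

Convert departure to UTC: 4:58 AM + 1:00 = 5:58 AM UTC on Oct 8.
Add 9 hours and 41 minutes leg 1 → 3:39 PM UTC.
Add 4 hours and 44 minutes layover in Ravensport → 8:23 PM UTC.
Add 7 hours and 45 minutes leg 2 → 4:08 AM UTC (Oct 9).
Add 6 hours and 55 minutes layover in Dhaka → 11:03 AM UTC.
Add 4 hours and 30 minutes leg 3 → 3:33 PM UTC.
Kathmandu is UTC+5:45, so local arrival = 3:33 PM + 5:45 = 9:18 PM on Oct 9.

9:18 PM on October 9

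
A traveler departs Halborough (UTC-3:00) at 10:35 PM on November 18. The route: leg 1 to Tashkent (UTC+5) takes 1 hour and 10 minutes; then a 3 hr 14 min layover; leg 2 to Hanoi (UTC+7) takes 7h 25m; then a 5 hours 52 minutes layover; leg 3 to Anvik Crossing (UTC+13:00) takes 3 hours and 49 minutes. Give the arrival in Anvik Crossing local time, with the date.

12:05 PM on November 20

Convert departure to UTC: 10:35 PM + 3:00 = 1:35 AM UTC on Nov 19.
Add 1 hour and 10 minutes leg 1 → 2:45 AM UTC.
Add 3 hours 14 minutes layover in Tashkent → 5:59 AM UTC.
Add 7 hours and 25 minutes leg 2 → 1:24 PM UTC.
Add 5 hours and 52 minutes layover in Hanoi → 7:16 PM UTC.
Add 3 hours 49 minutes leg 3 → 11:05 PM UTC.
Anvik Crossing is UTC+13:00, so local arrival = 11:05 PM + 13:00 = 12:05 PM on Nov 20.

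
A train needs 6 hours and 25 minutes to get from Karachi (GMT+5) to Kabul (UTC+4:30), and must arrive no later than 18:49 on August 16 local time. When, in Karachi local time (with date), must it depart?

12:54 on August 16

Target arrival in UTC: 18:49 − 4:30 = 14:19 on Aug 16.
Subtract 6 hours and 25 minutes → departure 07:54 UTC on Aug 16.
Karachi is UTC+5:00: 07:54 + 5:00 = 12:54 on Aug 16.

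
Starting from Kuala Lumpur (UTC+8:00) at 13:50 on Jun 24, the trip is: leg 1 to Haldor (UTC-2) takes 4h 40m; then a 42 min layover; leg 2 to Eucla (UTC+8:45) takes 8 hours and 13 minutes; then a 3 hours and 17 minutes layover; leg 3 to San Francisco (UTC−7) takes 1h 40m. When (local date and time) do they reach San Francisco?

17:22 on June 24

Convert departure to UTC: 13:50 − 8:00 = 05:50 UTC on Jun 24.
Add 4 hours 40 minutes leg 1 → 10:30 UTC.
Add 42 minutes layover in Haldor → 11:12 UTC.
Add 8 hours and 13 minutes leg 2 → 19:25 UTC.
Add 3 hours and 17 minutes layover in Eucla → 22:42 UTC.
Add 1 hour 40 minutes leg 3 → 00:22 UTC (Jun 25).
San Francisco is UTC−7:00, so local arrival = 00:22 − 7:00 = 17:22 on Jun 24.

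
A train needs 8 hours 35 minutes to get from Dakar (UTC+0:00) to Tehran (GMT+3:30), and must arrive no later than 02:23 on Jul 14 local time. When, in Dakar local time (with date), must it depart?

14:18 on July 13

Target arrival in UTC: 02:23 − 3:30 = 22:53 on Jul 13.
Subtract 8 hours 35 minutes → departure 14:18 UTC on Jul 13.
Dakar is UTC+0, so departure is 14:18 on Jul 13.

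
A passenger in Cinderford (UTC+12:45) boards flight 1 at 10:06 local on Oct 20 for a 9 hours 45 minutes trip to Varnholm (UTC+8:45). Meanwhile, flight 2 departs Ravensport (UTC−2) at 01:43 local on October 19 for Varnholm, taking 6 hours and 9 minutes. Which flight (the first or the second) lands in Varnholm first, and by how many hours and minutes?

Flight 1 in UTC: 10:06 − 12:45 = 21:21 on Oct 19.
+9 hours 45 minutes → arrive 07:06 UTC on Oct 20.
Flight 2 in UTC: 01:43 + 2:00 = 03:43 on Oct 19.
+6 hours 9 minutes → arrive 09:52 UTC on Oct 19.
Flight 2 lands earlier by 21 hours 14 minutes.

the second, by 21 hours 14 minutes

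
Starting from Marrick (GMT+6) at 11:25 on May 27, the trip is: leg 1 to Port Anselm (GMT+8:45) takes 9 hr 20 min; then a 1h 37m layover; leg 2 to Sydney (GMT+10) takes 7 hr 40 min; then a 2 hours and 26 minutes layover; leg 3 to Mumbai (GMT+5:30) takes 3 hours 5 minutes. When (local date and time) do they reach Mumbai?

11:03 on May 28

Convert departure to UTC: 11:25 − 6:00 = 05:25 UTC on May 27.
Add 9 hours 20 minutes leg 1 → 14:45 UTC.
Add 1 hour and 37 minutes layover in Port Anselm → 16:22 UTC.
Add 7 hours 40 minutes leg 2 → 00:02 UTC (May 28).
Add 2 hours 26 minutes layover in Sydney → 02:28 UTC.
Add 3 hours and 5 minutes leg 3 → 05:33 UTC.
Mumbai is UTC+5:30, so local arrival = 05:33 + 5:30 = 11:03 on May 28.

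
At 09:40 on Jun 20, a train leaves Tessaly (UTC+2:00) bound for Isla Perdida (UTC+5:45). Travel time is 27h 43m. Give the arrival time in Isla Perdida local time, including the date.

Isla Perdida is 3:45 ahead of Tessaly.
After 27 hours and 43 minutes it is 13:23 (Jun 21) in Tessaly.
Shift by the zone difference: 13:23 + 3:45 = 17:08 on Jun 21 in Isla Perdida.

17:08 on Jun 21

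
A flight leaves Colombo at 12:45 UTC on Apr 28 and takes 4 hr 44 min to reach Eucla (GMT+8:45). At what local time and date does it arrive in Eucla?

02:14 on April 29

Departure is given in UTC: 12:45 on Apr 28.
Add 4 hours 44 minutes → 17:29 UTC.
Eucla is UTC+8:45: 17:29 + 8:45 = 02:14 on Apr 29.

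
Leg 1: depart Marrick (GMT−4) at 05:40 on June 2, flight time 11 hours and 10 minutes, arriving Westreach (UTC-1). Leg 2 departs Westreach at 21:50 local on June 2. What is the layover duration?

Convert departure to UTC: 05:40 + 4:00 = 09:40 UTC on Jun 2.
Add 11 hours 10 minutes flight time → 20:50 UTC.
Westreach is UTC−1:00, so local arrival = 20:50 − 1:00 = 19:50 on Jun 2.
Layover = 21:50 − 19:50 = 2 hours.

2 hours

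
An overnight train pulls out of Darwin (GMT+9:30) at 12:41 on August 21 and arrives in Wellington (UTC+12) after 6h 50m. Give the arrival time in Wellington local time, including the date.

Convert departure to UTC: 12:41 − 9:30 = 03:11 UTC on Aug 21.
Add 6 hours and 50 minutes travel time → 10:01 UTC.
Wellington is UTC+12:00, so local arrival = 10:01 + 12:00 = 22:01 on Aug 21.

22:01 on August 21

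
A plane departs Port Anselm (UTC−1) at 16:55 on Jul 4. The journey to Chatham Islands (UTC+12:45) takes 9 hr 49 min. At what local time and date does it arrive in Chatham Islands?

16:29 on July 5

Convert departure to UTC: 16:55 + 1:00 = 17:55 UTC on Jul 4.
Add 9 hours 49 minutes travel time → 03:44 UTC (Jul 5).
Chatham Islands is UTC+12:45, so local arrival = 03:44 + 12:45 = 16:29 on Jul 5.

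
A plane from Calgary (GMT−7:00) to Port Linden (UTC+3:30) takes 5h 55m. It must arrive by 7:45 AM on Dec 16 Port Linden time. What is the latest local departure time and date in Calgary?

Target arrival in UTC: 7:45 AM − 3:30 = 4:15 AM on Dec 16.
Subtract 5 hours and 55 minutes → departure 10:20 PM UTC on Dec 15.
Calgary is UTC−7:00: 10:20 PM − 7:00 = 3:20 PM on Dec 15.

3:20 PM on December 15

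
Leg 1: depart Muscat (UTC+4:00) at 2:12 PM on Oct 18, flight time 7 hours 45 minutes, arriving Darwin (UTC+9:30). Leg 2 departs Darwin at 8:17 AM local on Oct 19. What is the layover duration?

4 hours 50 minutes

Convert departure to UTC: 2:12 PM − 4:00 = 10:12 AM UTC on Oct 18.
Add 7 hours 45 minutes flight time → 5:57 PM UTC.
Darwin is UTC+9:30, so local arrival = 5:57 PM + 9:30 = 3:27 AM on Oct 19.
Layover = 8:17 AM − 3:27 AM = 4 hours 50 minutes.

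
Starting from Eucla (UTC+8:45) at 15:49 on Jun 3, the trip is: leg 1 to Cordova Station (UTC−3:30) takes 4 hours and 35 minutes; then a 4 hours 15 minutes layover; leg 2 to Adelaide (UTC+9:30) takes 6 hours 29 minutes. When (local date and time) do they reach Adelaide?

Convert departure to UTC: 15:49 − 8:45 = 07:04 UTC on Jun 3.
Add 4 hours and 35 minutes leg 1 → 11:39 UTC.
Add 4 hours 15 minutes layover in Cordova Station → 15:54 UTC.
Add 6 hours and 29 minutes leg 2 → 22:23 UTC.
Adelaide is UTC+9:30, so local arrival = 22:23 + 9:30 = 07:53 on Jun 4.

07:53 on Jun 4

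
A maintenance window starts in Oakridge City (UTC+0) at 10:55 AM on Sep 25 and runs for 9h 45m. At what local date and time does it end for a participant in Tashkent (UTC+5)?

Tashkent is 5:00 ahead of Oakridge City.
After 9 hours and 45 minutes it is 8:40 PM in Oakridge City.
Shift by the zone difference: 8:40 PM + 5:00 = 1:40 AM on Sep 26 in Tashkent.

1:40 AM on September 26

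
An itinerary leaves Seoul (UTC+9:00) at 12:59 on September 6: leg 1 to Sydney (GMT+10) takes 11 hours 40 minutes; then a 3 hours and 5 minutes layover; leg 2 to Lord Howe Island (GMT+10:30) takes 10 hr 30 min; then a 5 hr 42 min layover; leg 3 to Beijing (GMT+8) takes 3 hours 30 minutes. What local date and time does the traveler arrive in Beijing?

Convert departure to UTC: 12:59 − 9:00 = 03:59 UTC on Sep 6.
Add 11 hours 40 minutes leg 1 → 15:39 UTC.
Add 3 hours and 5 minutes layover in Sydney → 18:44 UTC.
Add 10 hours 30 minutes leg 2 → 05:14 UTC (Sep 7).
Add 5 hours and 42 minutes layover in Lord Howe Island → 10:56 UTC.
Add 3 hours and 30 minutes leg 3 → 14:26 UTC.
Beijing is UTC+8:00, so local arrival = 14:26 + 8:00 = 22:26 on Sep 7.

22:26 on September 7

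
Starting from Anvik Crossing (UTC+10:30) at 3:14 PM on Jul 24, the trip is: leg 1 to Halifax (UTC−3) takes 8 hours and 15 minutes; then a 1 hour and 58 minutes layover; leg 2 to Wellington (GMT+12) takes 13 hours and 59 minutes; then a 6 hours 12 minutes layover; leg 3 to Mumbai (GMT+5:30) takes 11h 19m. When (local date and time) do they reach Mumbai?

3:57 AM on July 26

Convert departure to UTC: 3:14 PM − 10:30 = 4:44 AM UTC on Jul 24.
Add 8 hours and 15 minutes leg 1 → 12:59 PM UTC.
Add 1 hour 58 minutes layover in Halifax → 2:57 PM UTC.
Add 13 hours 59 minutes leg 2 → 4:56 AM UTC (Jul 25).
Add 6 hours 12 minutes layover in Wellington → 11:08 AM UTC.
Add 11 hours 19 minutes leg 3 → 10:27 PM UTC.
Mumbai is UTC+5:30, so local arrival = 10:27 PM + 5:30 = 3:57 AM on Jul 26.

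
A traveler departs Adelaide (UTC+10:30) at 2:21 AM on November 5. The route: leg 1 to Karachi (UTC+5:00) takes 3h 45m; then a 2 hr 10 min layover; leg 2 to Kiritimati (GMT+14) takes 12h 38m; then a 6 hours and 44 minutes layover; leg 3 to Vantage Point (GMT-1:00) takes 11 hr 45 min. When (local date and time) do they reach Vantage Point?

Convert departure to UTC: 2:21 AM − 10:30 = 3:51 PM UTC on Nov 4.
Add 3 hours 45 minutes leg 1 → 7:36 PM UTC.
Add 2 hours 10 minutes layover in Karachi → 9:46 PM UTC.
Add 12 hours 38 minutes leg 2 → 10:24 AM UTC (Nov 5).
Add 6 hours 44 minutes layover in Kiritimati → 5:08 PM UTC.
Add 11 hours 45 minutes leg 3 → 4:53 AM UTC (Nov 6).
Vantage Point is UTC−1:00, so local arrival = 4:53 AM − 1:00 = 3:53 AM on Nov 6.

3:53 AM on November 6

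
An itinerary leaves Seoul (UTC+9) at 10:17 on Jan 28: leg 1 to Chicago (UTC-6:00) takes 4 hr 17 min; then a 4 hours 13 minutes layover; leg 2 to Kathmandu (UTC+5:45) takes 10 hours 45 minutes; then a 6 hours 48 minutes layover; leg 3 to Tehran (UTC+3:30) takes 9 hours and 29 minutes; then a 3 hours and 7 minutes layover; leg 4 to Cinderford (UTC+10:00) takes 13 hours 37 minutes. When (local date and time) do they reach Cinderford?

Convert departure to UTC: 10:17 − 9:00 = 01:17 UTC on Jan 28.
Add 4 hours and 17 minutes leg 1 → 05:34 UTC.
Add 4 hours and 13 minutes layover in Chicago → 09:47 UTC.
Add 10 hours 45 minutes leg 2 → 20:32 UTC.
Add 6 hours and 48 minutes layover in Kathmandu → 03:20 UTC (Jan 29).
Add 9 hours and 29 minutes leg 3 → 12:49 UTC.
Add 3 hours 7 minutes layover in Tehran → 15:56 UTC.
Add 13 hours 37 minutes leg 4 → 05:33 UTC (Jan 30).
Cinderford is UTC+10:00, so local arrival = 05:33 + 10:00 = 15:33 on Jan 30.

15:33 on January 30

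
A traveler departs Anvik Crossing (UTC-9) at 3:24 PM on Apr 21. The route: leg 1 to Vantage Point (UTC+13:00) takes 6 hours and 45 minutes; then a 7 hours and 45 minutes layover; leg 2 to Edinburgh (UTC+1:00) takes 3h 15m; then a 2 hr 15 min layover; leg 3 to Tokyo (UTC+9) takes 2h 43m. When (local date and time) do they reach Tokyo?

Convert departure to UTC: 3:24 PM + 9:00 = 12:24 AM UTC on Apr 22.
Add 6 hours and 45 minutes leg 1 → 7:09 AM UTC.
Add 7 hours and 45 minutes layover in Vantage Point → 2:54 PM UTC.
Add 3 hours and 15 minutes leg 2 → 6:09 PM UTC.
Add 2 hours and 15 minutes layover in Edinburgh → 8:24 PM UTC.
Add 2 hours and 43 minutes leg 3 → 11:07 PM UTC.
Tokyo is UTC+9:00, so local arrival = 11:07 PM + 9:00 = 8:07 AM on Apr 23.

8:07 AM on April 23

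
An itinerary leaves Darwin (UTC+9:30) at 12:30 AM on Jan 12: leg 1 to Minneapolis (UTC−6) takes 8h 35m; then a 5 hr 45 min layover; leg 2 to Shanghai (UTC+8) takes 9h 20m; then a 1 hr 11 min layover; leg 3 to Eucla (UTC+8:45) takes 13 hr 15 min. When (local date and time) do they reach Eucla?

1:51 PM on January 13

Convert departure to UTC: 12:30 AM − 9:30 = 3:00 PM UTC on Jan 11.
Add 8 hours and 35 minutes leg 1 → 11:35 PM UTC.
Add 5 hours and 45 minutes layover in Minneapolis → 5:20 AM UTC (Jan 12).
Add 9 hours and 20 minutes leg 2 → 2:40 PM UTC.
Add 1 hour and 11 minutes layover in Shanghai → 3:51 PM UTC.
Add 13 hours and 15 minutes leg 3 → 5:06 AM UTC (Jan 13).
Eucla is UTC+8:45, so local arrival = 5:06 AM + 8:45 = 1:51 PM on Jan 13.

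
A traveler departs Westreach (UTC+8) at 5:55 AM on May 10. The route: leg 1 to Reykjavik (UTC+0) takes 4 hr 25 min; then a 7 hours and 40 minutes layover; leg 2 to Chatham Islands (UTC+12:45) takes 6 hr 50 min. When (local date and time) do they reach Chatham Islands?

5:35 AM on May 11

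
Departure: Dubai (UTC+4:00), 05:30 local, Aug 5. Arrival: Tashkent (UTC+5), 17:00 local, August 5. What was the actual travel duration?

Tashkent is 1:00 ahead of Dubai.
Clock-face elapsed time (ignoring zones) is 11 hours 30 minutes.
Actual elapsed = 11 hours 30 minutes − 1:00 = 10 hours 30 minutes.

10 hours 30 minutes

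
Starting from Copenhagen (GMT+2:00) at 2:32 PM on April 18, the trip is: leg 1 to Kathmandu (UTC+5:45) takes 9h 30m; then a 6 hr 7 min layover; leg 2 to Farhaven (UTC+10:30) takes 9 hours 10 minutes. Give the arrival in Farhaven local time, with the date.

Convert departure to UTC: 2:32 PM − 2:00 = 12:32 PM UTC on Apr 18.
Add 9 hours 30 minutes leg 1 → 10:02 PM UTC.
Add 6 hours and 7 minutes layover in Kathmandu → 4:09 AM UTC (Apr 19).
Add 9 hours and 10 minutes leg 2 → 1:19 PM UTC.
Farhaven is UTC+10:30, so local arrival = 1:19 PM + 10:30 = 11:49 PM on Apr 19.

11:49 PM on April 19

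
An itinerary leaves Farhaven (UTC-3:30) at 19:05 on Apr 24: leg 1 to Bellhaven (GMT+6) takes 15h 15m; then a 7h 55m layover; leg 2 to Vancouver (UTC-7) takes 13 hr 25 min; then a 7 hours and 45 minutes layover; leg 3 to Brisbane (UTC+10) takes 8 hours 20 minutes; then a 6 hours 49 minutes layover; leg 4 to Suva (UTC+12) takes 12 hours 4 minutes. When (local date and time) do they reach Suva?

10:08 on April 28

Convert departure to UTC: 19:05 + 3:30 = 22:35 UTC on Apr 24.
Add 15 hours 15 minutes leg 1 → 13:50 UTC (Apr 25).
Add 7 hours and 55 minutes layover in Bellhaven → 21:45 UTC.
Add 13 hours 25 minutes leg 2 → 11:10 UTC (Apr 26).
Add 7 hours and 45 minutes layover in Vancouver → 18:55 UTC.
Add 8 hours and 20 minutes leg 3 → 03:15 UTC (Apr 27).
Add 6 hours 49 minutes layover in Brisbane → 10:04 UTC.
Add 12 hours 4 minutes leg 4 → 22:08 UTC.
Suva is UTC+12:00, so local arrival = 22:08 + 12:00 = 10:08 on Apr 28.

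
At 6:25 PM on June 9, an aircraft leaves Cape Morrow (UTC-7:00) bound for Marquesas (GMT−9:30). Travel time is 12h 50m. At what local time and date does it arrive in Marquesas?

4:45 AM on June 10

Marquesas is 2:30 behind Cape Morrow.
After 12 hours and 50 minutes it is 7:15 AM (Jun 10) in Cape Morrow.
Shift by the zone difference: 7:15 AM − 2:30 = 4:45 AM on Jun 10 in Marquesas.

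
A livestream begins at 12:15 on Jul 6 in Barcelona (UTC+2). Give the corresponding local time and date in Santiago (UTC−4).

Santiago is 6:00 behind Barcelona.
Shift by the zone difference: 12:15 − 6:00 = 06:15 on Jul 6 in Santiago.

06:15 on July 6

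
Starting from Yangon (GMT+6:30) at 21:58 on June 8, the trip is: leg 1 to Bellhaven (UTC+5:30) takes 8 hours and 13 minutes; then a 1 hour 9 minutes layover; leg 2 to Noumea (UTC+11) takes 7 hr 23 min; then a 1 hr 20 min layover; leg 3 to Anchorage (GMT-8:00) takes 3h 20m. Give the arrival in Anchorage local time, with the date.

Convert departure to UTC: 21:58 − 6:30 = 15:28 UTC on Jun 8.
Add 8 hours 13 minutes leg 1 → 23:41 UTC.
Add 1 hour and 9 minutes layover in Bellhaven → 00:50 UTC (Jun 9).
Add 7 hours 23 minutes leg 2 → 08:13 UTC.
Add 1 hour and 20 minutes layover in Noumea → 09:33 UTC.
Add 3 hours and 20 minutes leg 3 → 12:53 UTC.
Anchorage is UTC−8:00, so local arrival = 12:53 − 8:00 = 04:53 on Jun 9.

04:53 on Jun 9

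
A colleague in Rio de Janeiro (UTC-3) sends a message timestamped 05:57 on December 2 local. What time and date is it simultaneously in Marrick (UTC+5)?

13:57 on December 2

In UTC: 05:57 + 3:00 = 08:57 on Dec 2.
Marrick is UTC+5:00: 08:57 + 5:00 = 13:57 on Dec 2.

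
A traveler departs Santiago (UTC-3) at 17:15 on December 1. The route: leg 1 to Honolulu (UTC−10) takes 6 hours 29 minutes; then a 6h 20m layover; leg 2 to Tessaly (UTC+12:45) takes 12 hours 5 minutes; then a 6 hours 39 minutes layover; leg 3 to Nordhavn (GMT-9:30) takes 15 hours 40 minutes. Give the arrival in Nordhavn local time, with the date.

Convert departure to UTC: 17:15 + 3:00 = 20:15 UTC on Dec 1.
Add 6 hours 29 minutes leg 1 → 02:44 UTC (Dec 2).
Add 6 hours 20 minutes layover in Honolulu → 09:04 UTC.
Add 12 hours and 5 minutes leg 2 → 21:09 UTC.
Add 6 hours 39 minutes layover in Tessaly → 03:48 UTC (Dec 3).
Add 15 hours 40 minutes leg 3 → 19:28 UTC.
Nordhavn is UTC−9:30, so local arrival = 19:28 − 9:30 = 09:58 on Dec 3.

09:58 on Dec 3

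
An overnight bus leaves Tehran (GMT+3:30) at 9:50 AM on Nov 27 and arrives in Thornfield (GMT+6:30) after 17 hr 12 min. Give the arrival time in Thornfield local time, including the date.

Convert departure to UTC: 9:50 AM − 3:30 = 6:20 AM UTC on Nov 27.
Add 17 hours 12 minutes travel time → 11:32 PM UTC.
Thornfield is UTC+6:30, so local arrival = 11:32 PM + 6:30 = 6:02 AM on Nov 28.

6:02 AM on November 28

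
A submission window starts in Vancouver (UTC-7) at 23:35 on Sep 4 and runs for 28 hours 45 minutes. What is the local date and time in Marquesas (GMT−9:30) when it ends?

01:50 on Sep 6

Convert start to UTC: 23:35 + 7:00 = 06:35 UTC on Sep 5.
Add 28 hours and 45 minutes duration → 11:20 UTC (Sep 6).
Marquesas is UTC−9:30, so local end time = 11:20 − 9:30 = 01:50 on Sep 6.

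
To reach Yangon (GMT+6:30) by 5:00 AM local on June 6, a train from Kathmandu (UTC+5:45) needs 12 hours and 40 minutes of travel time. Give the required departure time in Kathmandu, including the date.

Target arrival in UTC: 5:00 AM − 6:30 = 10:30 PM on Jun 5.
Subtract 12 hours and 40 minutes → departure 9:50 AM UTC on Jun 5.
Kathmandu is UTC+5:45: 9:50 AM + 5:45 = 3:35 PM on Jun 5.

3:35 PM on Jun 5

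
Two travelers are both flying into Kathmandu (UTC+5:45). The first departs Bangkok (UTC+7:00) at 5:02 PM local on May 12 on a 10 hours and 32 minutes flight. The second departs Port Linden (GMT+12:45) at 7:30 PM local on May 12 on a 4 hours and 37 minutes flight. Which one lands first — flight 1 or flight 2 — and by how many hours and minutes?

the second, by 9 hours 12 minutes

Flight 1 in UTC: 5:02 PM − 7:00 = 10:02 AM on May 12.
+10 hours and 32 minutes → arrive 8:34 PM UTC on May 12.
Flight 2 in UTC: 7:30 PM − 12:45 = 6:45 AM on May 12.
+4 hours and 37 minutes → arrive 11:22 AM UTC on May 12.
Flight 2 lands earlier by 9 hours 12 minutes.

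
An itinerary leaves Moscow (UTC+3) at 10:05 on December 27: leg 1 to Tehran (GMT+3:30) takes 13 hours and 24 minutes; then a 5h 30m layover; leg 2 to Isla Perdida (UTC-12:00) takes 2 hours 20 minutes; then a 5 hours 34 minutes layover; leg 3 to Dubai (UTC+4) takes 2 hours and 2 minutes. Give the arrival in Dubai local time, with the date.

15:55 on Dec 28

Convert departure to UTC: 10:05 − 3:00 = 07:05 UTC on Dec 27.
Add 13 hours and 24 minutes leg 1 → 20:29 UTC.
Add 5 hours 30 minutes layover in Tehran → 01:59 UTC (Dec 28).
Add 2 hours and 20 minutes leg 2 → 04:19 UTC.
Add 5 hours and 34 minutes layover in Isla Perdida → 09:53 UTC.
Add 2 hours and 2 minutes leg 3 → 11:55 UTC.
Dubai is UTC+4:00, so local arrival = 11:55 + 4:00 = 15:55 on Dec 28.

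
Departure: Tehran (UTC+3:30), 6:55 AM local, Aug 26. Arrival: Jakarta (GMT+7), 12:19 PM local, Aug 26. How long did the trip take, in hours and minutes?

1 hour 54 minutes

Departure in UTC: 6:55 AM − 3:30 = 3:25 AM on Aug 26.
Arrival in UTC: 12:19 PM − 7:00 = 5:19 AM on Aug 26.
Elapsed = 5:19 AM − 3:25 AM = 1 hour 54 minutes.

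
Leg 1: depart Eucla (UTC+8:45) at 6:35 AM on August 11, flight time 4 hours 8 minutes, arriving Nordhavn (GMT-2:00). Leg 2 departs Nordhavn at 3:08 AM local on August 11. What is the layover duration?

3 hours 10 minutes

Convert departure to UTC: 6:35 AM − 8:45 = 9:50 PM UTC on Aug 10.
Add 4 hours and 8 minutes flight time → 1:58 AM UTC (Aug 11).
Nordhavn is UTC−2:00, so local arrival = 1:58 AM − 2:00 = 11:58 PM on Aug 10.
Layover = 3:08 AM − 11:58 PM (+1 day) = 3 hours 10 minutes.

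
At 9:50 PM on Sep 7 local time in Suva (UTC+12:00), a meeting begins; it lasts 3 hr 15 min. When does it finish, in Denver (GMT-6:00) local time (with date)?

Convert start to UTC: 9:50 PM − 12:00 = 9:50 AM UTC on Sep 7.
Add 3 hours 15 minutes duration → 1:05 PM UTC.
Denver is UTC−6:00, so local end time = 1:05 PM − 6:00 = 7:05 AM on Sep 7.

7:05 AM on September 7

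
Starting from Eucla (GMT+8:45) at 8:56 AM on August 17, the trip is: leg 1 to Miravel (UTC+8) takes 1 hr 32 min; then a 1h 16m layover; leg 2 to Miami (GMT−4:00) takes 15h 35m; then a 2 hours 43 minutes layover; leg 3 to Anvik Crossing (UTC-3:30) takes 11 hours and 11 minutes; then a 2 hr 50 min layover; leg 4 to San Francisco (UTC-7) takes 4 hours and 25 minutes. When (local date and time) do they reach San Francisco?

Convert departure to UTC: 8:56 AM − 8:45 = 12:11 AM UTC on Aug 17.
Add 1 hour and 32 minutes leg 1 → 1:43 AM UTC.
Add 1 hour and 16 minutes layover in Miravel → 2:59 AM UTC.
Add 15 hours 35 minutes leg 2 → 6:34 PM UTC.
Add 2 hours 43 minutes layover in Miami → 9:17 PM UTC.
Add 11 hours 11 minutes leg 3 → 8:28 AM UTC (Aug 18).
Add 2 hours and 50 minutes layover in Anvik Crossing → 11:18 AM UTC.
Add 4 hours 25 minutes leg 4 → 3:43 PM UTC.
San Francisco is UTC−7:00, so local arrival = 3:43 PM − 7:00 = 8:43 AM on Aug 18.

8:43 AM on August 18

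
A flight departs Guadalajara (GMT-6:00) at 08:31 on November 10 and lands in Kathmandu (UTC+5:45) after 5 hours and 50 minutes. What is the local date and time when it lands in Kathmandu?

Convert departure to UTC: 08:31 + 6:00 = 14:31 UTC on Nov 10.
Add 5 hours and 50 minutes travel time → 20:21 UTC.
Kathmandu is UTC+5:45, so local arrival = 20:21 + 5:45 = 02:06 on Nov 11.

02:06 on November 11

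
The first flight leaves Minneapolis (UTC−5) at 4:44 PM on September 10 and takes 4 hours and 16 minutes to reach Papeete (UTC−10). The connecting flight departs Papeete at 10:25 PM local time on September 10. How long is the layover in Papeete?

6 hours 25 minutes

Convert departure to UTC: 4:44 PM + 5:00 = 9:44 PM UTC on Sep 10.
Add 4 hours 16 minutes flight time → 2:00 AM UTC (Sep 11).
Papeete is UTC−10:00, so local arrival = 2:00 AM − 10:00 = 4:00 PM on Sep 10.
Layover = 10:25 PM − 4:00 PM = 6 hours 25 minutes.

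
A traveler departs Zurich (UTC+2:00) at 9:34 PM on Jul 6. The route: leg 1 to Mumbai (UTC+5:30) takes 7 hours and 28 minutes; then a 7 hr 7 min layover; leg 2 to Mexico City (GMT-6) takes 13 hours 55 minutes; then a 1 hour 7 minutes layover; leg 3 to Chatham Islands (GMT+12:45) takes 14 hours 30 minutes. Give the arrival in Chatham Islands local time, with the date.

4:26 AM on July 9

Convert departure to UTC: 9:34 PM − 2:00 = 7:34 PM UTC on Jul 6.
Add 7 hours 28 minutes leg 1 → 3:02 AM UTC (Jul 7).
Add 7 hours and 7 minutes layover in Mumbai → 10:09 AM UTC.
Add 13 hours 55 minutes leg 2 → 12:04 AM UTC (Jul 8).
Add 1 hour and 7 minutes layover in Mexico City → 1:11 AM UTC.
Add 14 hours 30 minutes leg 3 → 3:41 PM UTC.
Chatham Islands is UTC+12:45, so local arrival = 3:41 PM + 12:45 = 4:26 AM on Jul 9.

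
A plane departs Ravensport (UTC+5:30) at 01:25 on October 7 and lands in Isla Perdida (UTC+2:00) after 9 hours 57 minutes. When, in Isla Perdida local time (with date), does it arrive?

07:52 on Oct 7

Convert departure to UTC: 01:25 − 5:30 = 19:55 UTC on Oct 6.
Add 9 hours and 57 minutes travel time → 05:52 UTC (Oct 7).
Isla Perdida is UTC+2:00, so local arrival = 05:52 + 2:00 = 07:52 on Oct 7.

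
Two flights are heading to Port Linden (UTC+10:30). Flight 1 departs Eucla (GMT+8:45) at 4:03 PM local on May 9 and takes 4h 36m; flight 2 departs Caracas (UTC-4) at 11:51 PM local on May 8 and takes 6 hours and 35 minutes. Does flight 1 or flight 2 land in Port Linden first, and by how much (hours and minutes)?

Flight 1 in UTC: 4:03 PM − 8:45 = 7:18 AM on May 9.
+4 hours 36 minutes → arrive 11:54 AM UTC on May 9.
Flight 2 in UTC: 11:51 PM + 4:00 = 3:51 AM on May 9.
+6 hours and 35 minutes → arrive 10:26 AM UTC on May 9.
Flight 2 lands earlier by 1 hour 28 minutes.

the second, by 1 hour 28 minutes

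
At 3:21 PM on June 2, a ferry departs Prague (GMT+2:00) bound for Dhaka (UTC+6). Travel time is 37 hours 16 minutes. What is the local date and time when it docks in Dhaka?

8:37 AM on June 4

Convert departure to UTC: 3:21 PM − 2:00 = 1:21 PM UTC on Jun 2.
Add 37 hours 16 minutes travel time → 2:37 AM UTC (Jun 4).
Dhaka is UTC+6:00, so local arrival = 2:37 AM + 6:00 = 8:37 AM on Jun 4.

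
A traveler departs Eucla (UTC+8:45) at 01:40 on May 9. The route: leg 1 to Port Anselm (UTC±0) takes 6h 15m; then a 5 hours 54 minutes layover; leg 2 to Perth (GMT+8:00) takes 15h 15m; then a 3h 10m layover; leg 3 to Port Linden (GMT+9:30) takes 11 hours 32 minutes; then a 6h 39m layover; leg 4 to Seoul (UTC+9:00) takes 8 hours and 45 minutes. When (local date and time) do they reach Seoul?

Convert departure to UTC: 01:40 − 8:45 = 16:55 UTC on May 8.
Add 6 hours and 15 minutes leg 1 → 23:10 UTC.
Add 5 hours 54 minutes layover in Port Anselm → 05:04 UTC (May 9).
Add 15 hours 15 minutes leg 2 → 20:19 UTC.
Add 3 hours 10 minutes layover in Perth → 23:29 UTC.
Add 11 hours and 32 minutes leg 3 → 11:01 UTC (May 10).
Add 6 hours 39 minutes layover in Port Linden → 17:40 UTC.
Add 8 hours 45 minutes leg 4 → 02:25 UTC (May 11).
Seoul is UTC+9:00, so local arrival = 02:25 + 9:00 = 11:25 on May 11.

11:25 on May 11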